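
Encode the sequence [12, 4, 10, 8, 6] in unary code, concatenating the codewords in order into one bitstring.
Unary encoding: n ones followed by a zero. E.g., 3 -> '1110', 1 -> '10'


Encode each number as n ones followed by a terminating 0:
  12 -> 1111111111110 (13 bits)
  4 -> 11110 (5 bits)
  10 -> 11111111110 (11 bits)
  8 -> 111111110 (9 bits)
  6 -> 1111110 (7 bits)
Total length = 13 + 5 + 11 + 9 + 7 = 45 bits.

Unary([12, 4, 10, 8, 6]) = 111111111111011110111111111101111111101111110 (45 bits)


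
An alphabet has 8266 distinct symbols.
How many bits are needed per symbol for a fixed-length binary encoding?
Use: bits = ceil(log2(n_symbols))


log2(8266) = 13.013
Bracket: 2^13 = 8192 < 8266 <= 2^14 = 16384
So ceil(log2(8266)) = 14

bits = ceil(log2(8266)) = ceil(13.013) = 14 bits


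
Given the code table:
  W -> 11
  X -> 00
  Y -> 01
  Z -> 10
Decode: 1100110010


Decoding:
11 -> W
00 -> X
11 -> W
00 -> X
10 -> Z


Result: WXWXZ


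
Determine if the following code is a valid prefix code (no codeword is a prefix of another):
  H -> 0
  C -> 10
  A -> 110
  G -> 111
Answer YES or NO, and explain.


Checking each pair (does one codeword prefix another?):
  H='0' vs C='10': no prefix
  H='0' vs A='110': no prefix
  H='0' vs G='111': no prefix
  C='10' vs H='0': no prefix
  C='10' vs A='110': no prefix
  C='10' vs G='111': no prefix
  A='110' vs H='0': no prefix
  A='110' vs C='10': no prefix
  A='110' vs G='111': no prefix
  G='111' vs H='0': no prefix
  G='111' vs C='10': no prefix
  G='111' vs A='110': no prefix
No violation found over all pairs.

YES -- this is a valid prefix code. No codeword is a prefix of any other codeword.


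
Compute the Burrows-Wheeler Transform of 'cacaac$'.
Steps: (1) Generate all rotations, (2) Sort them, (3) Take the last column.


Rotations (sorted):
  0: $cacaac -> last char: c
  1: aac$cac -> last char: c
  2: ac$caca -> last char: a
  3: acaac$c -> last char: c
  4: c$cacaa -> last char: a
  5: caac$ca -> last char: a
  6: cacaac$ -> last char: $


BWT = ccacaa$


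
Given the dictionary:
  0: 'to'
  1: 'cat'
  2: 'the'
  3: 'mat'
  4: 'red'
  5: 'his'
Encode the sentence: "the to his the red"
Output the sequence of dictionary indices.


Look up each word in the dictionary:
  'the' -> 2
  'to' -> 0
  'his' -> 5
  'the' -> 2
  'red' -> 4

Encoded: [2, 0, 5, 2, 4]


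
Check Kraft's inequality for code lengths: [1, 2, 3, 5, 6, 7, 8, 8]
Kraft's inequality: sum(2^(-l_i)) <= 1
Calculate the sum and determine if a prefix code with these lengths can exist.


Sum = 2^(-1) + 2^(-2) + 2^(-3) + 2^(-5) + 2^(-6) + 2^(-7) + 2^(-8) + 2^(-8)
    = 0.5 + 0.25 + 0.125 + 0.03125 + 0.015625 + 0.0078125 + 0.00390625 + 0.00390625
    = 240/256 = 0.9375
Since 0.9375 <= 1, Kraft's inequality IS satisfied.
A prefix code with these lengths CAN exist.

Kraft sum = 0.9375. Satisfied.


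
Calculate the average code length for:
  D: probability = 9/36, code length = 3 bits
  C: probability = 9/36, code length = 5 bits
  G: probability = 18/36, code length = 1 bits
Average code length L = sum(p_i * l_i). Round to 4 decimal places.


Weighted contributions p_i * l_i:
  D: (9/36) * 3 = 27/36
  C: (9/36) * 5 = 45/36
  G: (18/36) * 1 = 18/36
Sum = (27 + 45 + 18)/36 = 90/36

L = 90/36 = 2.5000 bits/symbol


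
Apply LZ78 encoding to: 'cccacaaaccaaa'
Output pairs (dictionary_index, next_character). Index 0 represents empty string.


LZ78 encoding steps:
Dictionary: {0: ''}
Step 1: w='' (idx 0), next='c' -> output (0, 'c'), add 'c' as idx 1
Step 2: w='c' (idx 1), next='c' -> output (1, 'c'), add 'cc' as idx 2
Step 3: w='' (idx 0), next='a' -> output (0, 'a'), add 'a' as idx 3
Step 4: w='c' (idx 1), next='a' -> output (1, 'a'), add 'ca' as idx 4
Step 5: w='a' (idx 3), next='a' -> output (3, 'a'), add 'aa' as idx 5
Step 6: w='cc' (idx 2), next='a' -> output (2, 'a'), add 'cca' as idx 6
Step 7: w='aa' (idx 5), end of input -> output (5, '')


Encoded: [(0, 'c'), (1, 'c'), (0, 'a'), (1, 'a'), (3, 'a'), (2, 'a'), (5, '')]


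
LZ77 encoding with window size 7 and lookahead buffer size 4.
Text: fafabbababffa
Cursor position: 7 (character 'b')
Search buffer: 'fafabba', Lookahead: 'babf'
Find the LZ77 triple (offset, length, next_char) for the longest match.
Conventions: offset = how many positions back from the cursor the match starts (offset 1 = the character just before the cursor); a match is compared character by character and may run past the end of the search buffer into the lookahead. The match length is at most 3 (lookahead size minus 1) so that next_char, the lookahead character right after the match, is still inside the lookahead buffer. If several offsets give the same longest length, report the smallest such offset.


Try each offset into the search buffer:
  offset=1 (pos 6, char 'a'): match length 0
  offset=2 (pos 5, char 'b'): match length 3
  offset=3 (pos 4, char 'b'): match length 1
  offset=4 (pos 3, char 'a'): match length 0
  offset=5 (pos 2, char 'f'): match length 0
  offset=6 (pos 1, char 'a'): match length 0
  offset=7 (pos 0, char 'f'): match length 0
Longest match has length 3 at offset 2.
next_char = character at position 7 + 3 = 10 -> 'f'

Best match: offset=2, length=3 (matching 'bab' starting at position 5)
LZ77 triple: (2, 3, 'f')


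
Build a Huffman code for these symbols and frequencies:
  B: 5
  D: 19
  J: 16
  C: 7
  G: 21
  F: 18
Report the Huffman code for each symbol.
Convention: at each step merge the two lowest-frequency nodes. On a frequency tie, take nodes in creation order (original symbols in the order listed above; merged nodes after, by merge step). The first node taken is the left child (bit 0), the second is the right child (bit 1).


Huffman tree construction:
Step 1: Merge B(5) + C(7) = 12
Step 2: Merge (B+C)(12) + J(16) = 28
Step 3: Merge F(18) + D(19) = 37
Step 4: Merge G(21) + ((B+C)+J)(28) = 49
Step 5: Merge (F+D)(37) + (G+((B+C)+J))(49) = 86
Read each symbol's code off the tree from the root (left child = 0, right child = 1).

Codes:
  B: 1100 (length 4)
  D: 01 (length 2)
  J: 111 (length 3)
  C: 1101 (length 4)
  G: 10 (length 2)
  F: 00 (length 2)
Average code length: 212/86 = 2.4651 bits/symbol


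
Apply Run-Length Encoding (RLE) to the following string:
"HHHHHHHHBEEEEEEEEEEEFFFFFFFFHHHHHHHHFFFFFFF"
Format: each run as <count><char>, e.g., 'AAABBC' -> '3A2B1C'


Scanning runs left to right:
  i=0: run of 'H' x 8 -> '8H'
  i=8: run of 'B' x 1 -> '1B'
  i=9: run of 'E' x 11 -> '11E'
  i=20: run of 'F' x 8 -> '8F'
  i=28: run of 'H' x 8 -> '8H'
  i=36: run of 'F' x 7 -> '7F'

RLE = 8H1B11E8F8H7F


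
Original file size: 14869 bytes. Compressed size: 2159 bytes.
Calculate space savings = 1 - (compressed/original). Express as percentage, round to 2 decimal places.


ratio = compressed/original = 2159/14869 = 0.145201
savings = 1 - ratio = 1 - 0.145201 = 0.854799
as a percentage: 0.854799 * 100 = 85.48%

Space savings = 1 - 2159/14869 = 85.48%


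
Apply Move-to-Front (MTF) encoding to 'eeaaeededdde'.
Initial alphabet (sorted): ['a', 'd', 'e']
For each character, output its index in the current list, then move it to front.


MTF encoding:
'e': index 2 in ['a', 'd', 'e'] -> ['e', 'a', 'd']
'e': index 0 in ['e', 'a', 'd'] -> ['e', 'a', 'd']
'a': index 1 in ['e', 'a', 'd'] -> ['a', 'e', 'd']
'a': index 0 in ['a', 'e', 'd'] -> ['a', 'e', 'd']
'e': index 1 in ['a', 'e', 'd'] -> ['e', 'a', 'd']
'e': index 0 in ['e', 'a', 'd'] -> ['e', 'a', 'd']
'd': index 2 in ['e', 'a', 'd'] -> ['d', 'e', 'a']
'e': index 1 in ['d', 'e', 'a'] -> ['e', 'd', 'a']
'd': index 1 in ['e', 'd', 'a'] -> ['d', 'e', 'a']
'd': index 0 in ['d', 'e', 'a'] -> ['d', 'e', 'a']
'd': index 0 in ['d', 'e', 'a'] -> ['d', 'e', 'a']
'e': index 1 in ['d', 'e', 'a'] -> ['e', 'd', 'a']


Output: [2, 0, 1, 0, 1, 0, 2, 1, 1, 0, 0, 1]


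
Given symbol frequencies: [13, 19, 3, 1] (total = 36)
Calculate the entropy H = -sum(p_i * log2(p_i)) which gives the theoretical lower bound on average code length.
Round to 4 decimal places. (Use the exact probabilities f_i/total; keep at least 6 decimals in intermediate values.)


Per-symbol terms -p_i * log2(p_i) with p_i = f_i/36:
  p = 13/36 = 0.361111: log2(p) = -1.469485, -p*log2(p) = 0.530647
  p = 19/36 = 0.527778: log2(p) = -0.921997, -p*log2(p) = 0.486610
  p = 3/36 = 0.083333: log2(p) = -3.584963, -p*log2(p) = 0.298747
  p = 1/36 = 0.027778: log2(p) = -5.169925, -p*log2(p) = 0.143609
H = 0.530647 + 0.486610 + 0.298747 + 0.143609 = 1.459613

H = 1.4596 bits/symbol


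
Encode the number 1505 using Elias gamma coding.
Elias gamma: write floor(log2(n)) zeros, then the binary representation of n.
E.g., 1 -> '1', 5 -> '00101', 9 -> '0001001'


num_bits = floor(log2(1505)) + 1 = 11
leading_zeros = num_bits - 1 = 10
binary(1505) = 10111100001

Elias gamma(1505) = '0000000000' + '10111100001' = 000000000010111100001 (21 bits)


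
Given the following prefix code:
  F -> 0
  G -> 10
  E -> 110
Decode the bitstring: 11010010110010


Decoding step by step:
Bits 110 -> E
Bits 10 -> G
Bits 0 -> F
Bits 10 -> G
Bits 110 -> E
Bits 0 -> F
Bits 10 -> G


Decoded message: EGFGEFG


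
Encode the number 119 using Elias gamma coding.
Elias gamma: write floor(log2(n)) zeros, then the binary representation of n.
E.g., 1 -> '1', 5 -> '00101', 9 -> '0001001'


num_bits = floor(log2(119)) + 1 = 7
leading_zeros = num_bits - 1 = 6
binary(119) = 1110111

Elias gamma(119) = '000000' + '1110111' = 0000001110111 (13 bits)


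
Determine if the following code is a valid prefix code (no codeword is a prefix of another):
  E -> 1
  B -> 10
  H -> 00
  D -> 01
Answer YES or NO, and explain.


Checking each pair (does one codeword prefix another?):
  E='1' vs B='10': prefix -- VIOLATION

NO -- this is NOT a valid prefix code. E (1) is a prefix of B (10).


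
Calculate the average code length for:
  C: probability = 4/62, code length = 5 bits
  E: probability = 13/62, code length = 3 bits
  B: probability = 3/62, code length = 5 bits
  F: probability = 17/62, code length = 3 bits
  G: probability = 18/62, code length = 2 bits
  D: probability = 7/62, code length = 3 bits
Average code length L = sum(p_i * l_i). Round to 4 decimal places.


Weighted contributions p_i * l_i:
  C: (4/62) * 5 = 20/62
  E: (13/62) * 3 = 39/62
  B: (3/62) * 5 = 15/62
  F: (17/62) * 3 = 51/62
  G: (18/62) * 2 = 36/62
  D: (7/62) * 3 = 21/62
Sum = (20 + 39 + 15 + 51 + 36 + 21)/62 = 182/62

L = 182/62 = 2.9355 bits/symbol


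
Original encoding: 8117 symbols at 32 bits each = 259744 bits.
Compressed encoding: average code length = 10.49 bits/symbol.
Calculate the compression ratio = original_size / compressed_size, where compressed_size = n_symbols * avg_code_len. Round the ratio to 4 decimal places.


original_size = n_symbols * orig_bits = 8117 * 32 = 259744 bits
compressed_size = n_symbols * avg_code_len = 8117 * 10.49 = 85147.33 bits
ratio = original_size / compressed_size = 259744 / 85147.33 = 3.0505

Compression ratio = 3.0505


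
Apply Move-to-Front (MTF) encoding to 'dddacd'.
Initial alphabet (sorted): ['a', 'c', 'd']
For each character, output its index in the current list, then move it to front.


MTF encoding:
'd': index 2 in ['a', 'c', 'd'] -> ['d', 'a', 'c']
'd': index 0 in ['d', 'a', 'c'] -> ['d', 'a', 'c']
'd': index 0 in ['d', 'a', 'c'] -> ['d', 'a', 'c']
'a': index 1 in ['d', 'a', 'c'] -> ['a', 'd', 'c']
'c': index 2 in ['a', 'd', 'c'] -> ['c', 'a', 'd']
'd': index 2 in ['c', 'a', 'd'] -> ['d', 'c', 'a']


Output: [2, 0, 0, 1, 2, 2]


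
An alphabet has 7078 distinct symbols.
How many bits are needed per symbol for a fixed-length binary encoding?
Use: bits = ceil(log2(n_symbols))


log2(7078) = 12.7891
Bracket: 2^12 = 4096 < 7078 <= 2^13 = 8192
So ceil(log2(7078)) = 13

bits = ceil(log2(7078)) = ceil(12.7891) = 13 bits


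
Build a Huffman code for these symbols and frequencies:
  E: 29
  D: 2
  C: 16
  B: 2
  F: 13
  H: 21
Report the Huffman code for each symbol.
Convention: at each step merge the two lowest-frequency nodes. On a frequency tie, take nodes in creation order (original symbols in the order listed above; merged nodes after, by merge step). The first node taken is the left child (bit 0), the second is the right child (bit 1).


Huffman tree construction:
Step 1: Merge D(2) + B(2) = 4
Step 2: Merge (D+B)(4) + F(13) = 17
Step 3: Merge C(16) + ((D+B)+F)(17) = 33
Step 4: Merge H(21) + E(29) = 50
Step 5: Merge (C+((D+B)+F))(33) + (H+E)(50) = 83
Read each symbol's code off the tree from the root (left child = 0, right child = 1).

Codes:
  E: 11 (length 2)
  D: 0100 (length 4)
  C: 00 (length 2)
  B: 0101 (length 4)
  F: 011 (length 3)
  H: 10 (length 2)
Average code length: 187/83 = 2.2530 bits/symbol


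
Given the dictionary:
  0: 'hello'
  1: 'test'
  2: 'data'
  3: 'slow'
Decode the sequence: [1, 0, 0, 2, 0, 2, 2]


Look up each index in the dictionary:
  1 -> 'test'
  0 -> 'hello'
  0 -> 'hello'
  2 -> 'data'
  0 -> 'hello'
  2 -> 'data'
  2 -> 'data'

Decoded: "test hello hello data hello data data"


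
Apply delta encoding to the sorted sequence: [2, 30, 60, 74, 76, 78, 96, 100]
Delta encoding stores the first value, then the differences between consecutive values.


First value: 2
Deltas:
  30 - 2 = 28
  60 - 30 = 30
  74 - 60 = 14
  76 - 74 = 2
  78 - 76 = 2
  96 - 78 = 18
  100 - 96 = 4


Delta encoded: [2, 28, 30, 14, 2, 2, 18, 4]


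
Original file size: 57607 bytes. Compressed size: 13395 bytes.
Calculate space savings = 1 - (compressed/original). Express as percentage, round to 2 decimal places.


ratio = compressed/original = 13395/57607 = 0.232524
savings = 1 - ratio = 1 - 0.232524 = 0.767476
as a percentage: 0.767476 * 100 = 76.75%

Space savings = 1 - 13395/57607 = 76.75%


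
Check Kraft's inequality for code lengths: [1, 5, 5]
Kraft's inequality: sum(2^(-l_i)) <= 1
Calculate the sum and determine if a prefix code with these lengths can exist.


Sum = 2^(-1) + 2^(-5) + 2^(-5)
    = 0.5 + 0.03125 + 0.03125
    = 18/32 = 0.5625
Since 0.5625 <= 1, Kraft's inequality IS satisfied.
A prefix code with these lengths CAN exist.

Kraft sum = 0.5625. Satisfied.


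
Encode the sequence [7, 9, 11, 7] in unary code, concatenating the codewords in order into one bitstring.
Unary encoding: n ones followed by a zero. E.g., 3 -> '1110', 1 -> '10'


Encode each number as n ones followed by a terminating 0:
  7 -> 11111110 (8 bits)
  9 -> 1111111110 (10 bits)
  11 -> 111111111110 (12 bits)
  7 -> 11111110 (8 bits)
Total length = 8 + 10 + 12 + 8 = 38 bits.

Unary([7, 9, 11, 7]) = 11111110111111111011111111111011111110 (38 bits)


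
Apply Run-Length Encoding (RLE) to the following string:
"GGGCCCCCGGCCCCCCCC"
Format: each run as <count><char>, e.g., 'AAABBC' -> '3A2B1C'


Scanning runs left to right:
  i=0: run of 'G' x 3 -> '3G'
  i=3: run of 'C' x 5 -> '5C'
  i=8: run of 'G' x 2 -> '2G'
  i=10: run of 'C' x 8 -> '8C'

RLE = 3G5C2G8C


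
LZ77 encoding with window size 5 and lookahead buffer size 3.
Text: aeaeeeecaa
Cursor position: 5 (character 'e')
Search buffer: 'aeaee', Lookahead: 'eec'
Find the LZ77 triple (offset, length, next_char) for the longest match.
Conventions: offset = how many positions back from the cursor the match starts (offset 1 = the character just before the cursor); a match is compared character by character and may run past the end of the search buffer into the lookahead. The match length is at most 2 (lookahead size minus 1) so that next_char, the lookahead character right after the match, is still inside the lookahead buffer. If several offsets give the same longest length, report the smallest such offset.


Try each offset into the search buffer:
  offset=1 (pos 4, char 'e'): match length 2
  offset=2 (pos 3, char 'e'): match length 2
  offset=3 (pos 2, char 'a'): match length 0
  offset=4 (pos 1, char 'e'): match length 1
  offset=5 (pos 0, char 'a'): match length 0
Longest match has length 2, found at offsets 1, 2; take the smallest, offset 1.
next_char = character at position 5 + 2 = 7 -> 'c'

Best match: offset=1, length=2 (matching 'ee' starting at position 4)
LZ77 triple: (1, 2, 'c')


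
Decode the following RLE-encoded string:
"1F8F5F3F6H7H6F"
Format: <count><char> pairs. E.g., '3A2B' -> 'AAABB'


Expanding each <count><char> pair:
  1F -> 'F'
  8F -> 'FFFFFFFF'
  5F -> 'FFFFF'
  3F -> 'FFF'
  6H -> 'HHHHHH'
  7H -> 'HHHHHHH'
  6F -> 'FFFFFF'

Decoded = FFFFFFFFFFFFFFFFFHHHHHHHHHHHHHFFFFFF


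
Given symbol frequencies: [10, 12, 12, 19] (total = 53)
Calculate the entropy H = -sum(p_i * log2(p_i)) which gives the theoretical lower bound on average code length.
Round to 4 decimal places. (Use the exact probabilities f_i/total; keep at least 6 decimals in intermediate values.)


Per-symbol terms -p_i * log2(p_i) with p_i = f_i/53:
  p = 10/53 = 0.188679: log2(p) = -2.405992, -p*log2(p) = 0.453961
  p = 12/53 = 0.226415: log2(p) = -2.142958, -p*log2(p) = 0.485198
  p = 12/53 = 0.226415: log2(p) = -2.142958, -p*log2(p) = 0.485198
  p = 19/53 = 0.358491: log2(p) = -1.479993, -p*log2(p) = 0.530564
H = 0.453961 + 0.485198 + 0.485198 + 0.530564 = 1.954921

H = 1.9549 bits/symbol


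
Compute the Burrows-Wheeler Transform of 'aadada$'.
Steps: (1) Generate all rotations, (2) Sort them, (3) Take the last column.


Rotations (sorted):
  0: $aadada -> last char: a
  1: a$aadad -> last char: d
  2: aadada$ -> last char: $
  3: ada$aad -> last char: d
  4: adada$a -> last char: a
  5: da$aada -> last char: a
  6: dada$aa -> last char: a


BWT = ad$daaa


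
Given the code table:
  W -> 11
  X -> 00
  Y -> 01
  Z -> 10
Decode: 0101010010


Decoding:
01 -> Y
01 -> Y
01 -> Y
00 -> X
10 -> Z


Result: YYYXZ


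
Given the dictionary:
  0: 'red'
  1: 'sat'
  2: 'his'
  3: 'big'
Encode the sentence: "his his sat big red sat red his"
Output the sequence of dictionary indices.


Look up each word in the dictionary:
  'his' -> 2
  'his' -> 2
  'sat' -> 1
  'big' -> 3
  'red' -> 0
  'sat' -> 1
  'red' -> 0
  'his' -> 2

Encoded: [2, 2, 1, 3, 0, 1, 0, 2]


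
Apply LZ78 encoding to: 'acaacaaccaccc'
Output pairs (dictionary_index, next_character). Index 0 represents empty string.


LZ78 encoding steps:
Dictionary: {0: ''}
Step 1: w='' (idx 0), next='a' -> output (0, 'a'), add 'a' as idx 1
Step 2: w='' (idx 0), next='c' -> output (0, 'c'), add 'c' as idx 2
Step 3: w='a' (idx 1), next='a' -> output (1, 'a'), add 'aa' as idx 3
Step 4: w='c' (idx 2), next='a' -> output (2, 'a'), add 'ca' as idx 4
Step 5: w='a' (idx 1), next='c' -> output (1, 'c'), add 'ac' as idx 5
Step 6: w='ca' (idx 4), next='c' -> output (4, 'c'), add 'cac' as idx 6
Step 7: w='c' (idx 2), next='c' -> output (2, 'c'), add 'cc' as idx 7


Encoded: [(0, 'a'), (0, 'c'), (1, 'a'), (2, 'a'), (1, 'c'), (4, 'c'), (2, 'c')]


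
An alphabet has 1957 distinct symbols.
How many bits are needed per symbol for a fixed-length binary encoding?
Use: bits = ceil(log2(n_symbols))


log2(1957) = 10.9344
Bracket: 2^10 = 1024 < 1957 <= 2^11 = 2048
So ceil(log2(1957)) = 11

bits = ceil(log2(1957)) = ceil(10.9344) = 11 bits


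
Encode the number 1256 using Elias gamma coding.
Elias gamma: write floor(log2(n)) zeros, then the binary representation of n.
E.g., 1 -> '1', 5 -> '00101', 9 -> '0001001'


num_bits = floor(log2(1256)) + 1 = 11
leading_zeros = num_bits - 1 = 10
binary(1256) = 10011101000

Elias gamma(1256) = '0000000000' + '10011101000' = 000000000010011101000 (21 bits)


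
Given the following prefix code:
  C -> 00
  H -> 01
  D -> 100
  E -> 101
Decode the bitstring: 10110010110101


Decoding step by step:
Bits 101 -> E
Bits 100 -> D
Bits 101 -> E
Bits 101 -> E
Bits 01 -> H


Decoded message: EDEEH


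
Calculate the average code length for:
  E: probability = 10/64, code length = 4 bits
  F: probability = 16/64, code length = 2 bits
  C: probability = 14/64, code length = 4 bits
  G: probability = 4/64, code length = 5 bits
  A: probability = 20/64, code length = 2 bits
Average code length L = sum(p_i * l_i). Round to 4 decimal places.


Weighted contributions p_i * l_i:
  E: (10/64) * 4 = 40/64
  F: (16/64) * 2 = 32/64
  C: (14/64) * 4 = 56/64
  G: (4/64) * 5 = 20/64
  A: (20/64) * 2 = 40/64
Sum = (40 + 32 + 56 + 20 + 40)/64 = 188/64

L = 188/64 = 2.9375 bits/symbol


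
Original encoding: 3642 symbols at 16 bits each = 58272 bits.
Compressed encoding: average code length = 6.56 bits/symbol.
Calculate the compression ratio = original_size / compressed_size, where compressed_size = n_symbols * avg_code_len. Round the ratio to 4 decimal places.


original_size = n_symbols * orig_bits = 3642 * 16 = 58272 bits
compressed_size = n_symbols * avg_code_len = 3642 * 6.56 = 23891.52 bits
ratio = original_size / compressed_size = 58272 / 23891.52 = 2.439

Compression ratio = 2.439


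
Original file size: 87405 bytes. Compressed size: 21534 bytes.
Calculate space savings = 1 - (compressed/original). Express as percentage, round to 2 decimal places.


ratio = compressed/original = 21534/87405 = 0.24637
savings = 1 - ratio = 1 - 0.24637 = 0.75363
as a percentage: 0.75363 * 100 = 75.36%

Space savings = 1 - 21534/87405 = 75.36%


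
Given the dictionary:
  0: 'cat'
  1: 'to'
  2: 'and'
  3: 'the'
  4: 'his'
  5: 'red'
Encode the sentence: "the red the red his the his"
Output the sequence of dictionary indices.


Look up each word in the dictionary:
  'the' -> 3
  'red' -> 5
  'the' -> 3
  'red' -> 5
  'his' -> 4
  'the' -> 3
  'his' -> 4

Encoded: [3, 5, 3, 5, 4, 3, 4]


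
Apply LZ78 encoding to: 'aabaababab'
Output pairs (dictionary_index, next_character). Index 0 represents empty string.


LZ78 encoding steps:
Dictionary: {0: ''}
Step 1: w='' (idx 0), next='a' -> output (0, 'a'), add 'a' as idx 1
Step 2: w='a' (idx 1), next='b' -> output (1, 'b'), add 'ab' as idx 2
Step 3: w='a' (idx 1), next='a' -> output (1, 'a'), add 'aa' as idx 3
Step 4: w='' (idx 0), next='b' -> output (0, 'b'), add 'b' as idx 4
Step 5: w='ab' (idx 2), next='a' -> output (2, 'a'), add 'aba' as idx 5
Step 6: w='b' (idx 4), end of input -> output (4, '')


Encoded: [(0, 'a'), (1, 'b'), (1, 'a'), (0, 'b'), (2, 'a'), (4, '')]


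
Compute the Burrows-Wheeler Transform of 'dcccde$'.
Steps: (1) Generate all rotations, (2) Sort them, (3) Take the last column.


Rotations (sorted):
  0: $dcccde -> last char: e
  1: cccde$d -> last char: d
  2: ccde$dc -> last char: c
  3: cde$dcc -> last char: c
  4: dcccde$ -> last char: $
  5: de$dccc -> last char: c
  6: e$dcccd -> last char: d


BWT = edcc$cd


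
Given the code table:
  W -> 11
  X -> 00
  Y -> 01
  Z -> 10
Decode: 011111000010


Decoding:
01 -> Y
11 -> W
11 -> W
00 -> X
00 -> X
10 -> Z


Result: YWWXXZ


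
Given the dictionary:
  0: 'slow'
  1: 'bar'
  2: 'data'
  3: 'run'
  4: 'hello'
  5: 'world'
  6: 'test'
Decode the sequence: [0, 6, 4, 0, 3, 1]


Look up each index in the dictionary:
  0 -> 'slow'
  6 -> 'test'
  4 -> 'hello'
  0 -> 'slow'
  3 -> 'run'
  1 -> 'bar'

Decoded: "slow test hello slow run bar"


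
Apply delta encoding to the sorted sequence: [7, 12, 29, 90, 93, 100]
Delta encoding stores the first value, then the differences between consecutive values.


First value: 7
Deltas:
  12 - 7 = 5
  29 - 12 = 17
  90 - 29 = 61
  93 - 90 = 3
  100 - 93 = 7


Delta encoded: [7, 5, 17, 61, 3, 7]


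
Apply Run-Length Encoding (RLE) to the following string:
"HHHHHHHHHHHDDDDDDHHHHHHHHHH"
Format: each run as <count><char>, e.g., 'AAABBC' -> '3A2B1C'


Scanning runs left to right:
  i=0: run of 'H' x 11 -> '11H'
  i=11: run of 'D' x 6 -> '6D'
  i=17: run of 'H' x 10 -> '10H'

RLE = 11H6D10H


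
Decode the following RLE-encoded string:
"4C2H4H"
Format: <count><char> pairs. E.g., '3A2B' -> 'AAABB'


Expanding each <count><char> pair:
  4C -> 'CCCC'
  2H -> 'HH'
  4H -> 'HHHH'

Decoded = CCCCHHHHHH


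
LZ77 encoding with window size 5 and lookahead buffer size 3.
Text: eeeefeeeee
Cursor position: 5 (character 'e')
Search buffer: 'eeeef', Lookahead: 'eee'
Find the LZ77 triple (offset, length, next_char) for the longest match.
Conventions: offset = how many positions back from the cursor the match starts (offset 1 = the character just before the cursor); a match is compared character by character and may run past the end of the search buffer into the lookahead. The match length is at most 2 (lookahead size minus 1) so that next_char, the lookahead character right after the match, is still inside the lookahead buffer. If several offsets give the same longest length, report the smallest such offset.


Try each offset into the search buffer:
  offset=1 (pos 4, char 'f'): match length 0
  offset=2 (pos 3, char 'e'): match length 1
  offset=3 (pos 2, char 'e'): match length 2
  offset=4 (pos 1, char 'e'): match length 2
  offset=5 (pos 0, char 'e'): match length 2
Longest match has length 2, found at offsets 3, 4, 5; take the smallest, offset 3.
next_char = character at position 5 + 2 = 7 -> 'e'

Best match: offset=3, length=2 (matching 'ee' starting at position 2)
LZ77 triple: (3, 2, 'e')


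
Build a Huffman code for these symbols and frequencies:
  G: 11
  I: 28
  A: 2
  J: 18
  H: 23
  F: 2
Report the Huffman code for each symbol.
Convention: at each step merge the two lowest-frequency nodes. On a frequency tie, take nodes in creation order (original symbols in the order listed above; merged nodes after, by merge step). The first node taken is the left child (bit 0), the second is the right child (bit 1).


Huffman tree construction:
Step 1: Merge A(2) + F(2) = 4
Step 2: Merge (A+F)(4) + G(11) = 15
Step 3: Merge ((A+F)+G)(15) + J(18) = 33
Step 4: Merge H(23) + I(28) = 51
Step 5: Merge (((A+F)+G)+J)(33) + (H+I)(51) = 84
Read each symbol's code off the tree from the root (left child = 0, right child = 1).

Codes:
  G: 001 (length 3)
  I: 11 (length 2)
  A: 0000 (length 4)
  J: 01 (length 2)
  H: 10 (length 2)
  F: 0001 (length 4)
Average code length: 187/84 = 2.2262 bits/symbol


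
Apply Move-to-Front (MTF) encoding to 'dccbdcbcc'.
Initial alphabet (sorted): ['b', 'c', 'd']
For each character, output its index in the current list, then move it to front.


MTF encoding:
'd': index 2 in ['b', 'c', 'd'] -> ['d', 'b', 'c']
'c': index 2 in ['d', 'b', 'c'] -> ['c', 'd', 'b']
'c': index 0 in ['c', 'd', 'b'] -> ['c', 'd', 'b']
'b': index 2 in ['c', 'd', 'b'] -> ['b', 'c', 'd']
'd': index 2 in ['b', 'c', 'd'] -> ['d', 'b', 'c']
'c': index 2 in ['d', 'b', 'c'] -> ['c', 'd', 'b']
'b': index 2 in ['c', 'd', 'b'] -> ['b', 'c', 'd']
'c': index 1 in ['b', 'c', 'd'] -> ['c', 'b', 'd']
'c': index 0 in ['c', 'b', 'd'] -> ['c', 'b', 'd']


Output: [2, 2, 0, 2, 2, 2, 2, 1, 0]


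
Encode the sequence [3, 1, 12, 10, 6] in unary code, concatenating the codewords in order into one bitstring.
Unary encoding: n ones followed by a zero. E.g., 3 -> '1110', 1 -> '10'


Encode each number as n ones followed by a terminating 0:
  3 -> 1110 (4 bits)
  1 -> 10 (2 bits)
  12 -> 1111111111110 (13 bits)
  10 -> 11111111110 (11 bits)
  6 -> 1111110 (7 bits)
Total length = 4 + 2 + 13 + 11 + 7 = 37 bits.

Unary([3, 1, 12, 10, 6]) = 1110101111111111110111111111101111110 (37 bits)


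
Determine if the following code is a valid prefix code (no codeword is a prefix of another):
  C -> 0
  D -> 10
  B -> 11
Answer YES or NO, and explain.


Checking each pair (does one codeword prefix another?):
  C='0' vs D='10': no prefix
  C='0' vs B='11': no prefix
  D='10' vs C='0': no prefix
  D='10' vs B='11': no prefix
  B='11' vs C='0': no prefix
  B='11' vs D='10': no prefix
No violation found over all pairs.

YES -- this is a valid prefix code. No codeword is a prefix of any other codeword.


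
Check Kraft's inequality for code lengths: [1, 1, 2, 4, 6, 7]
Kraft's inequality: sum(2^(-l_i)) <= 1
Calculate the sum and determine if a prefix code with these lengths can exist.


Sum = 2^(-1) + 2^(-1) + 2^(-2) + 2^(-4) + 2^(-6) + 2^(-7)
    = 0.5 + 0.5 + 0.25 + 0.0625 + 0.015625 + 0.0078125
    = 171/128 = 1.3359375
Since 1.3359375 > 1, Kraft's inequality is NOT satisfied.
A prefix code with these lengths CANNOT exist.

Kraft sum = 1.3359375. Not satisfied.


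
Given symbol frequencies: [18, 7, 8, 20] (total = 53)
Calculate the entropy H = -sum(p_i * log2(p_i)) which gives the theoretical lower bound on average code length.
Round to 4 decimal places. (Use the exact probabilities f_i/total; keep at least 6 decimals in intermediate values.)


Per-symbol terms -p_i * log2(p_i) with p_i = f_i/53:
  p = 18/53 = 0.339623: log2(p) = -1.557995, -p*log2(p) = 0.529131
  p = 7/53 = 0.132075: log2(p) = -2.920566, -p*log2(p) = 0.385735
  p = 8/53 = 0.150943: log2(p) = -2.727920, -p*log2(p) = 0.411762
  p = 20/53 = 0.377358: log2(p) = -1.405992, -p*log2(p) = 0.530563
H = 0.529131 + 0.385735 + 0.411762 + 0.530563 = 1.857191

H = 1.8572 bits/symbol


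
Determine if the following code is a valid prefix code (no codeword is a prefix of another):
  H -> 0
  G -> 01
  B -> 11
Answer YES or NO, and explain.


Checking each pair (does one codeword prefix another?):
  H='0' vs G='01': prefix -- VIOLATION

NO -- this is NOT a valid prefix code. H (0) is a prefix of G (01).


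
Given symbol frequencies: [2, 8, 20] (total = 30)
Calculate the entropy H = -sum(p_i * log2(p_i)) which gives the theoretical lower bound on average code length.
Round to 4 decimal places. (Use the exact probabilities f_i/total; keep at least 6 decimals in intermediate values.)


Per-symbol terms -p_i * log2(p_i) with p_i = f_i/30:
  p = 2/30 = 0.066667: log2(p) = -3.906891, -p*log2(p) = 0.260459
  p = 8/30 = 0.266667: log2(p) = -1.906891, -p*log2(p) = 0.508504
  p = 20/30 = 0.666667: log2(p) = -0.584963, -p*log2(p) = 0.389975
H = 0.260459 + 0.508504 + 0.389975 = 1.158938

H = 1.1589 bits/symbol


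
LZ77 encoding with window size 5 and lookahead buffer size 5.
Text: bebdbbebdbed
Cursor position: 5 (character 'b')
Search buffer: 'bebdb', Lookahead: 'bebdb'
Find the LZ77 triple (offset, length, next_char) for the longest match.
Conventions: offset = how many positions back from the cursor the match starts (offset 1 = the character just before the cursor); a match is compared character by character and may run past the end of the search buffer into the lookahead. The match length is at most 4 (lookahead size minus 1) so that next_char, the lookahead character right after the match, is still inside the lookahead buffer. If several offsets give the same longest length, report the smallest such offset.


Try each offset into the search buffer:
  offset=1 (pos 4, char 'b'): match length 1
  offset=2 (pos 3, char 'd'): match length 0
  offset=3 (pos 2, char 'b'): match length 1
  offset=4 (pos 1, char 'e'): match length 0
  offset=5 (pos 0, char 'b'): match length 4
Longest match has length 4 at offset 5.
next_char = character at position 5 + 4 = 9 -> 'b'

Best match: offset=5, length=4 (matching 'bebd' starting at position 0)
LZ77 triple: (5, 4, 'b')


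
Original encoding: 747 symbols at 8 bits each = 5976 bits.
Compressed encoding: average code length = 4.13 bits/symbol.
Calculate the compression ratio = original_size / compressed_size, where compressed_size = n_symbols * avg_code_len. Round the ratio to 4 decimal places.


original_size = n_symbols * orig_bits = 747 * 8 = 5976 bits
compressed_size = n_symbols * avg_code_len = 747 * 4.13 = 3085.11 bits
ratio = original_size / compressed_size = 5976 / 3085.11 = 1.937

Compression ratio = 1.937


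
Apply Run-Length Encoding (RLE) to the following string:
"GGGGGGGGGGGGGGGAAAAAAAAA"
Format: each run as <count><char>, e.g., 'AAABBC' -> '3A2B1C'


Scanning runs left to right:
  i=0: run of 'G' x 15 -> '15G'
  i=15: run of 'A' x 9 -> '9A'

RLE = 15G9A


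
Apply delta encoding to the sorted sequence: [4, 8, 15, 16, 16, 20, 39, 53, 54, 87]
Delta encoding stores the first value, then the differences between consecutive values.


First value: 4
Deltas:
  8 - 4 = 4
  15 - 8 = 7
  16 - 15 = 1
  16 - 16 = 0
  20 - 16 = 4
  39 - 20 = 19
  53 - 39 = 14
  54 - 53 = 1
  87 - 54 = 33


Delta encoded: [4, 4, 7, 1, 0, 4, 19, 14, 1, 33]


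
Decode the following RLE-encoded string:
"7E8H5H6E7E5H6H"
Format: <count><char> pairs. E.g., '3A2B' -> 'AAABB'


Expanding each <count><char> pair:
  7E -> 'EEEEEEE'
  8H -> 'HHHHHHHH'
  5H -> 'HHHHH'
  6E -> 'EEEEEE'
  7E -> 'EEEEEEE'
  5H -> 'HHHHH'
  6H -> 'HHHHHH'

Decoded = EEEEEEEHHHHHHHHHHHHHEEEEEEEEEEEEEHHHHHHHHHHH


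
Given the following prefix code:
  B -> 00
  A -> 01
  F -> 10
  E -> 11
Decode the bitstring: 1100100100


Decoding step by step:
Bits 11 -> E
Bits 00 -> B
Bits 10 -> F
Bits 01 -> A
Bits 00 -> B


Decoded message: EBFAB


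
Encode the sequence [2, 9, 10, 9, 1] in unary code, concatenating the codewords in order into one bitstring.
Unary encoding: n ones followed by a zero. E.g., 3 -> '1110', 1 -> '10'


Encode each number as n ones followed by a terminating 0:
  2 -> 110 (3 bits)
  9 -> 1111111110 (10 bits)
  10 -> 11111111110 (11 bits)
  9 -> 1111111110 (10 bits)
  1 -> 10 (2 bits)
Total length = 3 + 10 + 11 + 10 + 2 = 36 bits.

Unary([2, 9, 10, 9, 1]) = 110111111111011111111110111111111010 (36 bits)


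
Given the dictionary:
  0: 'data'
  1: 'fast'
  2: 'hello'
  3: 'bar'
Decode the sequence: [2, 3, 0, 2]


Look up each index in the dictionary:
  2 -> 'hello'
  3 -> 'bar'
  0 -> 'data'
  2 -> 'hello'

Decoded: "hello bar data hello"


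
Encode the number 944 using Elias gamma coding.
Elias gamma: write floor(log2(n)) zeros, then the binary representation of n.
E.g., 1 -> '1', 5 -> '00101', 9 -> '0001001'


num_bits = floor(log2(944)) + 1 = 10
leading_zeros = num_bits - 1 = 9
binary(944) = 1110110000

Elias gamma(944) = '000000000' + '1110110000' = 0000000001110110000 (19 bits)


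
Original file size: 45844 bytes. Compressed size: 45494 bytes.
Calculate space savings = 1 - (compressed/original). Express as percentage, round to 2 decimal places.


ratio = compressed/original = 45494/45844 = 0.992365
savings = 1 - ratio = 1 - 0.992365 = 0.007635
as a percentage: 0.007635 * 100 = 0.76%

Space savings = 1 - 45494/45844 = 0.76%


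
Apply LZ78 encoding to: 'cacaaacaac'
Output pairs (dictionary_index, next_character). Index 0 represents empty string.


LZ78 encoding steps:
Dictionary: {0: ''}
Step 1: w='' (idx 0), next='c' -> output (0, 'c'), add 'c' as idx 1
Step 2: w='' (idx 0), next='a' -> output (0, 'a'), add 'a' as idx 2
Step 3: w='c' (idx 1), next='a' -> output (1, 'a'), add 'ca' as idx 3
Step 4: w='a' (idx 2), next='a' -> output (2, 'a'), add 'aa' as idx 4
Step 5: w='ca' (idx 3), next='a' -> output (3, 'a'), add 'caa' as idx 5
Step 6: w='c' (idx 1), end of input -> output (1, '')


Encoded: [(0, 'c'), (0, 'a'), (1, 'a'), (2, 'a'), (3, 'a'), (1, '')]


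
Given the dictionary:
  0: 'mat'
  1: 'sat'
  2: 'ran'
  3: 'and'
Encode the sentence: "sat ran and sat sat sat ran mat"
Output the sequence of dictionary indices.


Look up each word in the dictionary:
  'sat' -> 1
  'ran' -> 2
  'and' -> 3
  'sat' -> 1
  'sat' -> 1
  'sat' -> 1
  'ran' -> 2
  'mat' -> 0

Encoded: [1, 2, 3, 1, 1, 1, 2, 0]


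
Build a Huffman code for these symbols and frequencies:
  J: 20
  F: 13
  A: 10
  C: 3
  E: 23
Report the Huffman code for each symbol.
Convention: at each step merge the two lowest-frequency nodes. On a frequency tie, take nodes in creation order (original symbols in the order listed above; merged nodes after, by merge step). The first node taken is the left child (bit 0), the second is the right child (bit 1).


Huffman tree construction:
Step 1: Merge C(3) + A(10) = 13
Step 2: Merge F(13) + (C+A)(13) = 26
Step 3: Merge J(20) + E(23) = 43
Step 4: Merge (F+(C+A))(26) + (J+E)(43) = 69
Read each symbol's code off the tree from the root (left child = 0, right child = 1).

Codes:
  J: 10 (length 2)
  F: 00 (length 2)
  A: 011 (length 3)
  C: 010 (length 3)
  E: 11 (length 2)
Average code length: 151/69 = 2.1884 bits/symbol


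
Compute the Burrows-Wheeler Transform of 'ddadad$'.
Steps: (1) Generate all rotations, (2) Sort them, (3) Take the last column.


Rotations (sorted):
  0: $ddadad -> last char: d
  1: ad$ddad -> last char: d
  2: adad$dd -> last char: d
  3: d$ddada -> last char: a
  4: dad$dda -> last char: a
  5: dadad$d -> last char: d
  6: ddadad$ -> last char: $


BWT = dddaad$


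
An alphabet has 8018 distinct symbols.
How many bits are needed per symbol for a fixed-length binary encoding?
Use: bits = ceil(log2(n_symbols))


log2(8018) = 12.969
Bracket: 2^12 = 4096 < 8018 <= 2^13 = 8192
So ceil(log2(8018)) = 13

bits = ceil(log2(8018)) = ceil(12.969) = 13 bits


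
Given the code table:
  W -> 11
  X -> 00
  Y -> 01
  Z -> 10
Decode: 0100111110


Decoding:
01 -> Y
00 -> X
11 -> W
11 -> W
10 -> Z


Result: YXWWZ


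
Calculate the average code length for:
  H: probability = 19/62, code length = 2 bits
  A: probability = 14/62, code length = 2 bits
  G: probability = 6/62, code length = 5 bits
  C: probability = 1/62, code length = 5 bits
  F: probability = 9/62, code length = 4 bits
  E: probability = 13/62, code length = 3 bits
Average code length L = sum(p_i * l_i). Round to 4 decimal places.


Weighted contributions p_i * l_i:
  H: (19/62) * 2 = 38/62
  A: (14/62) * 2 = 28/62
  G: (6/62) * 5 = 30/62
  C: (1/62) * 5 = 5/62
  F: (9/62) * 4 = 36/62
  E: (13/62) * 3 = 39/62
Sum = (38 + 28 + 30 + 5 + 36 + 39)/62 = 176/62

L = 176/62 = 2.8387 bits/symbol


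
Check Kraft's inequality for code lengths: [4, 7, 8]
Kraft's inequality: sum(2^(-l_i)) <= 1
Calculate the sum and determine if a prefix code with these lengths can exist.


Sum = 2^(-4) + 2^(-7) + 2^(-8)
    = 0.0625 + 0.0078125 + 0.00390625
    = 19/256 = 0.07421875
Since 0.07421875 <= 1, Kraft's inequality IS satisfied.
A prefix code with these lengths CAN exist.

Kraft sum = 0.07421875. Satisfied.


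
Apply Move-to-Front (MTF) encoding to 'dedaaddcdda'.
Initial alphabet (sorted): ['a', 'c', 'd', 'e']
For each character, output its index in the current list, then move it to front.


MTF encoding:
'd': index 2 in ['a', 'c', 'd', 'e'] -> ['d', 'a', 'c', 'e']
'e': index 3 in ['d', 'a', 'c', 'e'] -> ['e', 'd', 'a', 'c']
'd': index 1 in ['e', 'd', 'a', 'c'] -> ['d', 'e', 'a', 'c']
'a': index 2 in ['d', 'e', 'a', 'c'] -> ['a', 'd', 'e', 'c']
'a': index 0 in ['a', 'd', 'e', 'c'] -> ['a', 'd', 'e', 'c']
'd': index 1 in ['a', 'd', 'e', 'c'] -> ['d', 'a', 'e', 'c']
'd': index 0 in ['d', 'a', 'e', 'c'] -> ['d', 'a', 'e', 'c']
'c': index 3 in ['d', 'a', 'e', 'c'] -> ['c', 'd', 'a', 'e']
'd': index 1 in ['c', 'd', 'a', 'e'] -> ['d', 'c', 'a', 'e']
'd': index 0 in ['d', 'c', 'a', 'e'] -> ['d', 'c', 'a', 'e']
'a': index 2 in ['d', 'c', 'a', 'e'] -> ['a', 'd', 'c', 'e']


Output: [2, 3, 1, 2, 0, 1, 0, 3, 1, 0, 2]


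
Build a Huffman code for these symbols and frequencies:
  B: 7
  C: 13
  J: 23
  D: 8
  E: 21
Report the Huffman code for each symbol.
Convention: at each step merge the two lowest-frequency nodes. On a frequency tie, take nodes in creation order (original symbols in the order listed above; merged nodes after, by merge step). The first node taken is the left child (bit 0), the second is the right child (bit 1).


Huffman tree construction:
Step 1: Merge B(7) + D(8) = 15
Step 2: Merge C(13) + (B+D)(15) = 28
Step 3: Merge E(21) + J(23) = 44
Step 4: Merge (C+(B+D))(28) + (E+J)(44) = 72
Read each symbol's code off the tree from the root (left child = 0, right child = 1).

Codes:
  B: 010 (length 3)
  C: 00 (length 2)
  J: 11 (length 2)
  D: 011 (length 3)
  E: 10 (length 2)
Average code length: 159/72 = 2.2083 bits/symbol


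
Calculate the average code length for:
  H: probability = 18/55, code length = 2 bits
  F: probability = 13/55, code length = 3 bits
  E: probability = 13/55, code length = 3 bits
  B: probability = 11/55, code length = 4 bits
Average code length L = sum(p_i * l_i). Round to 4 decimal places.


Weighted contributions p_i * l_i:
  H: (18/55) * 2 = 36/55
  F: (13/55) * 3 = 39/55
  E: (13/55) * 3 = 39/55
  B: (11/55) * 4 = 44/55
Sum = (36 + 39 + 39 + 44)/55 = 158/55

L = 158/55 = 2.8727 bits/symbol


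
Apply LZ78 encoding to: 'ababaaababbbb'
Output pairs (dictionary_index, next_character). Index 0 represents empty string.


LZ78 encoding steps:
Dictionary: {0: ''}
Step 1: w='' (idx 0), next='a' -> output (0, 'a'), add 'a' as idx 1
Step 2: w='' (idx 0), next='b' -> output (0, 'b'), add 'b' as idx 2
Step 3: w='a' (idx 1), next='b' -> output (1, 'b'), add 'ab' as idx 3
Step 4: w='a' (idx 1), next='a' -> output (1, 'a'), add 'aa' as idx 4
Step 5: w='ab' (idx 3), next='a' -> output (3, 'a'), add 'aba' as idx 5
Step 6: w='b' (idx 2), next='b' -> output (2, 'b'), add 'bb' as idx 6
Step 7: w='bb' (idx 6), end of input -> output (6, '')


Encoded: [(0, 'a'), (0, 'b'), (1, 'b'), (1, 'a'), (3, 'a'), (2, 'b'), (6, '')]
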